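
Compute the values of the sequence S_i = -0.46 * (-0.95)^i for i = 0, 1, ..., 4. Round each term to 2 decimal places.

This is a geometric sequence.
i=0: S_0 = -0.46 * (-0.95)^0 = -0.46
i=1: S_1 = -0.46 * (-0.95)^1 ≈ 0.44
i=2: S_2 = -0.46 * (-0.95)^2 ≈ -0.42
i=3: S_3 = -0.46 * (-0.95)^3 ≈ 0.39
i=4: S_4 = -0.46 * (-0.95)^4 ≈ -0.37
The first 5 terms are: [-0.46, 0.44, -0.42, 0.39, -0.37]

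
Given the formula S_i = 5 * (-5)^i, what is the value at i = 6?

S_6 = 5 * (-5)^6 = 5 * 15625 = 78125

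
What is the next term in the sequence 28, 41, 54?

Differences: 41 - 28 = 13
This is an arithmetic sequence with common difference d = 13.
Next term = 54 + 13 = 67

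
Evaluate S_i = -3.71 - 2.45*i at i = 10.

S_10 = -3.71 + -2.45*10 = -3.71 + -24.5 = -28.21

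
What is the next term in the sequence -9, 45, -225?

Ratios: 45 / -9 = -5.0
This is a geometric sequence with common ratio r = -5.
Next term = -225 * -5 = 1125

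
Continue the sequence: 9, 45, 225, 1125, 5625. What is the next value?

Ratios: 45 / 9 = 5.0
This is a geometric sequence with common ratio r = 5.
Next term = 5625 * 5 = 28125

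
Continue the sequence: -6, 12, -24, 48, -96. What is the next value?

Ratios: 12 / -6 = -2.0
This is a geometric sequence with common ratio r = -2.
Next term = -96 * -2 = 192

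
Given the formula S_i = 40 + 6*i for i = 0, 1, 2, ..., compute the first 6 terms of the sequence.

This is an arithmetic sequence.
i=0: S_0 = 40 + 6*0 = 40
i=1: S_1 = 40 + 6*1 = 46
i=2: S_2 = 40 + 6*2 = 52
i=3: S_3 = 40 + 6*3 = 58
i=4: S_4 = 40 + 6*4 = 64
i=5: S_5 = 40 + 6*5 = 70
The first 6 terms are: [40, 46, 52, 58, 64, 70]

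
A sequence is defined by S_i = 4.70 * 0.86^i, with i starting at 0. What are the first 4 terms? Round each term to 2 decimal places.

This is a geometric sequence.
i=0: S_0 = 4.7 * 0.86^0 = 4.7
i=1: S_1 = 4.7 * 0.86^1 ≈ 4.04
i=2: S_2 = 4.7 * 0.86^2 ≈ 3.48
i=3: S_3 = 4.7 * 0.86^3 ≈ 2.99
The first 4 terms are: [4.7, 4.04, 3.48, 2.99]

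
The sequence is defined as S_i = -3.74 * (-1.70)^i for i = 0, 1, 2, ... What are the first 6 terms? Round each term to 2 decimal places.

This is a geometric sequence.
i=0: S_0 = -3.74 * (-1.7)^0 = -3.74
i=1: S_1 = -3.74 * (-1.7)^1 ≈ 6.36
i=2: S_2 = -3.74 * (-1.7)^2 ≈ -10.81
i=3: S_3 = -3.74 * (-1.7)^3 ≈ 18.37
i=4: S_4 = -3.74 * (-1.7)^4 ≈ -31.24
i=5: S_5 = -3.74 * (-1.7)^5 ≈ 53.1
The first 6 terms are: [-3.74, 6.36, -10.81, 18.37, -31.24, 53.1]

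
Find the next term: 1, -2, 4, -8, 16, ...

Ratios: -2 / 1 = -2.0
This is a geometric sequence with common ratio r = -2.
Next term = 16 * -2 = -32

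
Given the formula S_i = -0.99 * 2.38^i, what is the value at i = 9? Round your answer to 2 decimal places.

S_9 = -0.99 * 2.38^9 ≈ -0.99 * 2450.1497 ≈ -2425.65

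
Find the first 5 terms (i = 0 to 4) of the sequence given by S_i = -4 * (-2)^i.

This is a geometric sequence.
i=0: S_0 = -4 * (-2)^0 = -4
i=1: S_1 = -4 * (-2)^1 = 8
i=2: S_2 = -4 * (-2)^2 = -16
i=3: S_3 = -4 * (-2)^3 = 32
i=4: S_4 = -4 * (-2)^4 = -64
The first 5 terms are: [-4, 8, -16, 32, -64]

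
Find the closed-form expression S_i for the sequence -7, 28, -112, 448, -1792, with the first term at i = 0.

Check ratios: 28 / -7 = -4.0
Common ratio r = -4.
First term a = -7.
Formula: S_i = -7 * (-4)^i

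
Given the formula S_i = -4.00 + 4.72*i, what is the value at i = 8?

S_8 = -4.0 + 4.72*8 = -4.0 + 37.76 = 33.76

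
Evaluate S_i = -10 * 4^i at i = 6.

S_6 = -10 * 4^6 = -10 * 4096 = -40960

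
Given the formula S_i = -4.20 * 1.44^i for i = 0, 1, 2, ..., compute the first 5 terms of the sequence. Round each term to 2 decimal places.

This is a geometric sequence.
i=0: S_0 = -4.2 * 1.44^0 = -4.2
i=1: S_1 = -4.2 * 1.44^1 ≈ -6.05
i=2: S_2 = -4.2 * 1.44^2 ≈ -8.71
i=3: S_3 = -4.2 * 1.44^3 ≈ -12.54
i=4: S_4 = -4.2 * 1.44^4 ≈ -18.06
The first 5 terms are: [-4.2, -6.05, -8.71, -12.54, -18.06]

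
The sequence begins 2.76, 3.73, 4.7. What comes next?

Differences: 3.73 - 2.76 = 0.97
This is an arithmetic sequence with common difference d = 0.97.
Next term = 4.7 + 0.97 = 5.67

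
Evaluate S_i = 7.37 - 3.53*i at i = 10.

S_10 = 7.37 + -3.53*10 = 7.37 + -35.3 = -27.93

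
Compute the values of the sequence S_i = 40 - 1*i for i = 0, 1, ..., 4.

This is an arithmetic sequence.
i=0: S_0 = 40 + -1*0 = 40
i=1: S_1 = 40 + -1*1 = 39
i=2: S_2 = 40 + -1*2 = 38
i=3: S_3 = 40 + -1*3 = 37
i=4: S_4 = 40 + -1*4 = 36
The first 5 terms are: [40, 39, 38, 37, 36]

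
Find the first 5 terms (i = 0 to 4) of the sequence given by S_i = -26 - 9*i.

This is an arithmetic sequence.
i=0: S_0 = -26 + -9*0 = -26
i=1: S_1 = -26 + -9*1 = -35
i=2: S_2 = -26 + -9*2 = -44
i=3: S_3 = -26 + -9*3 = -53
i=4: S_4 = -26 + -9*4 = -62
The first 5 terms are: [-26, -35, -44, -53, -62]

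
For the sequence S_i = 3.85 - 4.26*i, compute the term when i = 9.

S_9 = 3.85 + -4.26*9 = 3.85 + -38.34 = -34.49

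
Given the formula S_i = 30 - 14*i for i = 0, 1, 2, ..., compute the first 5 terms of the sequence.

This is an arithmetic sequence.
i=0: S_0 = 30 + -14*0 = 30
i=1: S_1 = 30 + -14*1 = 16
i=2: S_2 = 30 + -14*2 = 2
i=3: S_3 = 30 + -14*3 = -12
i=4: S_4 = 30 + -14*4 = -26
The first 5 terms are: [30, 16, 2, -12, -26]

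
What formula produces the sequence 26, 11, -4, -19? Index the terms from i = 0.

Check differences: 11 - 26 = -15
-4 - 11 = -15
Common difference d = -15.
First term a = 26.
Formula: S_i = 26 - 15*i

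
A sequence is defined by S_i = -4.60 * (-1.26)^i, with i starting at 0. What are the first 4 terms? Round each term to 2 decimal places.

This is a geometric sequence.
i=0: S_0 = -4.6 * (-1.26)^0 = -4.6
i=1: S_1 = -4.6 * (-1.26)^1 ≈ 5.8
i=2: S_2 = -4.6 * (-1.26)^2 ≈ -7.3
i=3: S_3 = -4.6 * (-1.26)^3 ≈ 9.2
The first 4 terms are: [-4.6, 5.8, -7.3, 9.2]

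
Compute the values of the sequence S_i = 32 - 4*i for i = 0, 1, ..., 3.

This is an arithmetic sequence.
i=0: S_0 = 32 + -4*0 = 32
i=1: S_1 = 32 + -4*1 = 28
i=2: S_2 = 32 + -4*2 = 24
i=3: S_3 = 32 + -4*3 = 20
The first 4 terms are: [32, 28, 24, 20]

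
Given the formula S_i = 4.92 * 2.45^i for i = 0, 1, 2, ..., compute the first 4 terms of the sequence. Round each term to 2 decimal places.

This is a geometric sequence.
i=0: S_0 = 4.92 * 2.45^0 = 4.92
i=1: S_1 = 4.92 * 2.45^1 ≈ 12.05
i=2: S_2 = 4.92 * 2.45^2 ≈ 29.53
i=3: S_3 = 4.92 * 2.45^3 ≈ 72.35
The first 4 terms are: [4.92, 12.05, 29.53, 72.35]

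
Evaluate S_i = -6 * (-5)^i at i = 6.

S_6 = -6 * (-5)^6 = -6 * 15625 = -93750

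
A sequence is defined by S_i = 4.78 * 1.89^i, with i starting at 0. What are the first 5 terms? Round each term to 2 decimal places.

This is a geometric sequence.
i=0: S_0 = 4.78 * 1.89^0 = 4.78
i=1: S_1 = 4.78 * 1.89^1 ≈ 9.03
i=2: S_2 = 4.78 * 1.89^2 ≈ 17.07
i=3: S_3 = 4.78 * 1.89^3 ≈ 32.27
i=4: S_4 = 4.78 * 1.89^4 ≈ 60.99
The first 5 terms are: [4.78, 9.03, 17.07, 32.27, 60.99]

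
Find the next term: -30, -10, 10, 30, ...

Differences: -10 - -30 = 20
This is an arithmetic sequence with common difference d = 20.
Next term = 30 + 20 = 50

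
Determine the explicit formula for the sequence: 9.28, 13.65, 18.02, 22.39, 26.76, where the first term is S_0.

Check differences: 13.65 - 9.28 = 4.37
18.02 - 13.65 = 4.37
Common difference d = 4.37.
First term a = 9.28.
Formula: S_i = 9.28 + 4.37*i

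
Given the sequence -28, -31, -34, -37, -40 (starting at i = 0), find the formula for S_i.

Check differences: -31 - -28 = -3
-34 - -31 = -3
Common difference d = -3.
First term a = -28.
Formula: S_i = -28 - 3*i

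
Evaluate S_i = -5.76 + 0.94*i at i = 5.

S_5 = -5.76 + 0.94*5 = -5.76 + 4.7 = -1.06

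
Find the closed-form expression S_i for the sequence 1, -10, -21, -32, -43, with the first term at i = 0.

Check differences: -10 - 1 = -11
-21 - -10 = -11
Common difference d = -11.
First term a = 1.
Formula: S_i = 1 - 11*i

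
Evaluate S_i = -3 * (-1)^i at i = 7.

S_7 = -3 * (-1)^7 = -3 * -1 = 3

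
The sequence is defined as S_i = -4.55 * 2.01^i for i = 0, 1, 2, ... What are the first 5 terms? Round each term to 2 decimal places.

This is a geometric sequence.
i=0: S_0 = -4.55 * 2.01^0 = -4.55
i=1: S_1 = -4.55 * 2.01^1 ≈ -9.15
i=2: S_2 = -4.55 * 2.01^2 ≈ -18.38
i=3: S_3 = -4.55 * 2.01^3 ≈ -36.95
i=4: S_4 = -4.55 * 2.01^4 ≈ -74.27
The first 5 terms are: [-4.55, -9.15, -18.38, -36.95, -74.27]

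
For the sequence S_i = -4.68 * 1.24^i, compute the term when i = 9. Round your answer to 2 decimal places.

S_9 = -4.68 * 1.24^9 ≈ -4.68 * 6.931 ≈ -32.44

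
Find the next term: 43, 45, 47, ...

Differences: 45 - 43 = 2
This is an arithmetic sequence with common difference d = 2.
Next term = 47 + 2 = 49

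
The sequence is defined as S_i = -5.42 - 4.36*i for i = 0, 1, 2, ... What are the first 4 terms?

This is an arithmetic sequence.
i=0: S_0 = -5.42 + -4.36*0 = -5.42
i=1: S_1 = -5.42 + -4.36*1 = -9.78
i=2: S_2 = -5.42 + -4.36*2 = -14.14
i=3: S_3 = -5.42 + -4.36*3 = -18.5
The first 4 terms are: [-5.42, -9.78, -14.14, -18.5]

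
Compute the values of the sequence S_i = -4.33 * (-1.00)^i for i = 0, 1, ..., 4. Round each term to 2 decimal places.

This is a geometric sequence.
i=0: S_0 = -4.33 * (-1.0)^0 = -4.33
i=1: S_1 = -4.33 * (-1.0)^1 = 4.33
i=2: S_2 = -4.33 * (-1.0)^2 = -4.33
i=3: S_3 = -4.33 * (-1.0)^3 = 4.33
i=4: S_4 = -4.33 * (-1.0)^4 = -4.33
The first 5 terms are: [-4.33, 4.33, -4.33, 4.33, -4.33]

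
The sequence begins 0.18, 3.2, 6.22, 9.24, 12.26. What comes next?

Differences: 3.2 - 0.18 = 3.02
This is an arithmetic sequence with common difference d = 3.02.
Next term = 12.26 + 3.02 = 15.28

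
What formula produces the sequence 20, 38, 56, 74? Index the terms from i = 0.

Check differences: 38 - 20 = 18
56 - 38 = 18
Common difference d = 18.
First term a = 20.
Formula: S_i = 20 + 18*i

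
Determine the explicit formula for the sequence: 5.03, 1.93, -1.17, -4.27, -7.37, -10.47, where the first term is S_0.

Check differences: 1.93 - 5.03 = -3.1
-1.17 - 1.93 = -3.1
Common difference d = -3.1.
First term a = 5.03.
Formula: S_i = 5.03 - 3.10*i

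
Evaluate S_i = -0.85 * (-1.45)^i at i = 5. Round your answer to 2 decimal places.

S_5 = -0.85 * (-1.45)^5 ≈ -0.85 * -6.4097 ≈ 5.45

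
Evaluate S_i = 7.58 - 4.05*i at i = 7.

S_7 = 7.58 + -4.05*7 = 7.58 + -28.35 = -20.77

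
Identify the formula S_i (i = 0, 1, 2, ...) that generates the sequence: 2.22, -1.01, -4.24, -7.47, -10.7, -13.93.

Check differences: -1.01 - 2.22 = -3.23
-4.24 - -1.01 = -3.23
Common difference d = -3.23.
First term a = 2.22.
Formula: S_i = 2.22 - 3.23*i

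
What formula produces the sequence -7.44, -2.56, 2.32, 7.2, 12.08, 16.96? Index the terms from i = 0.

Check differences: -2.56 - -7.44 = 4.88
2.32 - -2.56 = 4.88
Common difference d = 4.88.
First term a = -7.44.
Formula: S_i = -7.44 + 4.88*i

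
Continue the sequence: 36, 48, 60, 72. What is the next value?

Differences: 48 - 36 = 12
This is an arithmetic sequence with common difference d = 12.
Next term = 72 + 12 = 84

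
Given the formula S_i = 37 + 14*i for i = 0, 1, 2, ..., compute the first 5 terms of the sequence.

This is an arithmetic sequence.
i=0: S_0 = 37 + 14*0 = 37
i=1: S_1 = 37 + 14*1 = 51
i=2: S_2 = 37 + 14*2 = 65
i=3: S_3 = 37 + 14*3 = 79
i=4: S_4 = 37 + 14*4 = 93
The first 5 terms are: [37, 51, 65, 79, 93]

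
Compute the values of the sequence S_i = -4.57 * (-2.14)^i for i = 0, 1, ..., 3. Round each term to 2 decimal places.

This is a geometric sequence.
i=0: S_0 = -4.57 * (-2.14)^0 = -4.57
i=1: S_1 = -4.57 * (-2.14)^1 ≈ 9.78
i=2: S_2 = -4.57 * (-2.14)^2 ≈ -20.93
i=3: S_3 = -4.57 * (-2.14)^3 ≈ 44.79
The first 4 terms are: [-4.57, 9.78, -20.93, 44.79]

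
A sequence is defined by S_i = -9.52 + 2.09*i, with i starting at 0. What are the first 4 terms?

This is an arithmetic sequence.
i=0: S_0 = -9.52 + 2.09*0 = -9.52
i=1: S_1 = -9.52 + 2.09*1 = -7.43
i=2: S_2 = -9.52 + 2.09*2 = -5.34
i=3: S_3 = -9.52 + 2.09*3 = -3.25
The first 4 terms are: [-9.52, -7.43, -5.34, -3.25]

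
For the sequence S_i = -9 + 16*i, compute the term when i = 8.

S_8 = -9 + 16*8 = -9 + 128 = 119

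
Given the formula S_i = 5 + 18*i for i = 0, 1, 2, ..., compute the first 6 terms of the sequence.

This is an arithmetic sequence.
i=0: S_0 = 5 + 18*0 = 5
i=1: S_1 = 5 + 18*1 = 23
i=2: S_2 = 5 + 18*2 = 41
i=3: S_3 = 5 + 18*3 = 59
i=4: S_4 = 5 + 18*4 = 77
i=5: S_5 = 5 + 18*5 = 95
The first 6 terms are: [5, 23, 41, 59, 77, 95]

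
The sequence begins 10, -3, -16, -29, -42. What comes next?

Differences: -3 - 10 = -13
This is an arithmetic sequence with common difference d = -13.
Next term = -42 + -13 = -55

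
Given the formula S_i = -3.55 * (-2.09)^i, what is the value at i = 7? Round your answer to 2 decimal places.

S_7 = -3.55 * (-2.09)^7 ≈ -3.55 * -174.1903 ≈ 618.38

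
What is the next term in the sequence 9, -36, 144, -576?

Ratios: -36 / 9 = -4.0
This is a geometric sequence with common ratio r = -4.
Next term = -576 * -4 = 2304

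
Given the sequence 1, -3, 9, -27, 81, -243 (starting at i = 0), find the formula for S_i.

Check ratios: -3 / 1 = -3.0
Common ratio r = -3.
First term a = 1.
Formula: S_i = 1 * (-3)^i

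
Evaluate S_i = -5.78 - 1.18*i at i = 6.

S_6 = -5.78 + -1.18*6 = -5.78 + -7.08 = -12.86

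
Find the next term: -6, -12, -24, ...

Ratios: -12 / -6 = 2.0
This is a geometric sequence with common ratio r = 2.
Next term = -24 * 2 = -48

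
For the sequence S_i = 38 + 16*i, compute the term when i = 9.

S_9 = 38 + 16*9 = 38 + 144 = 182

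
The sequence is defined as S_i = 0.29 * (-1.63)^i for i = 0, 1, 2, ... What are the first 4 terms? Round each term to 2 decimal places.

This is a geometric sequence.
i=0: S_0 = 0.29 * (-1.63)^0 = 0.29
i=1: S_1 = 0.29 * (-1.63)^1 ≈ -0.47
i=2: S_2 = 0.29 * (-1.63)^2 ≈ 0.77
i=3: S_3 = 0.29 * (-1.63)^3 ≈ -1.26
The first 4 terms are: [0.29, -0.47, 0.77, -1.26]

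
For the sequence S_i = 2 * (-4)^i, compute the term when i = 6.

S_6 = 2 * (-4)^6 = 2 * 4096 = 8192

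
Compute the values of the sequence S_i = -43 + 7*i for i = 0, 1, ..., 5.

This is an arithmetic sequence.
i=0: S_0 = -43 + 7*0 = -43
i=1: S_1 = -43 + 7*1 = -36
i=2: S_2 = -43 + 7*2 = -29
i=3: S_3 = -43 + 7*3 = -22
i=4: S_4 = -43 + 7*4 = -15
i=5: S_5 = -43 + 7*5 = -8
The first 6 terms are: [-43, -36, -29, -22, -15, -8]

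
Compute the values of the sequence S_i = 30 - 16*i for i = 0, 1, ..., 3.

This is an arithmetic sequence.
i=0: S_0 = 30 + -16*0 = 30
i=1: S_1 = 30 + -16*1 = 14
i=2: S_2 = 30 + -16*2 = -2
i=3: S_3 = 30 + -16*3 = -18
The first 4 terms are: [30, 14, -2, -18]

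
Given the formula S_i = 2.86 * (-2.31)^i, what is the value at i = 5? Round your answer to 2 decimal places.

S_5 = 2.86 * (-2.31)^5 ≈ 2.86 * -65.7749 ≈ -188.12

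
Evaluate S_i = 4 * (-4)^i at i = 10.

S_10 = 4 * (-4)^10 = 4 * 1048576 = 4194304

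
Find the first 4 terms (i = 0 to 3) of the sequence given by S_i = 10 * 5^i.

This is a geometric sequence.
i=0: S_0 = 10 * 5^0 = 10
i=1: S_1 = 10 * 5^1 = 50
i=2: S_2 = 10 * 5^2 = 250
i=3: S_3 = 10 * 5^3 = 1250
The first 4 terms are: [10, 50, 250, 1250]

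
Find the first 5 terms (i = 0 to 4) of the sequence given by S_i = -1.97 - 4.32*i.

This is an arithmetic sequence.
i=0: S_0 = -1.97 + -4.32*0 = -1.97
i=1: S_1 = -1.97 + -4.32*1 = -6.29
i=2: S_2 = -1.97 + -4.32*2 = -10.61
i=3: S_3 = -1.97 + -4.32*3 = -14.93
i=4: S_4 = -1.97 + -4.32*4 = -19.25
The first 5 terms are: [-1.97, -6.29, -10.61, -14.93, -19.25]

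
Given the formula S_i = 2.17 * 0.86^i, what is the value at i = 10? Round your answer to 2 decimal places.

S_10 = 2.17 * 0.86^10 ≈ 2.17 * 0.2213 ≈ 0.48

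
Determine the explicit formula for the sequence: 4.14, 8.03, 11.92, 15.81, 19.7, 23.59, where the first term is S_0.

Check differences: 8.03 - 4.14 = 3.89
11.92 - 8.03 = 3.89
Common difference d = 3.89.
First term a = 4.14.
Formula: S_i = 4.14 + 3.89*i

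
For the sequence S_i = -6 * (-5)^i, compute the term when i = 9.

S_9 = -6 * (-5)^9 = -6 * -1953125 = 11718750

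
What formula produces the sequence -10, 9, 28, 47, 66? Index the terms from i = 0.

Check differences: 9 - -10 = 19
28 - 9 = 19
Common difference d = 19.
First term a = -10.
Formula: S_i = -10 + 19*i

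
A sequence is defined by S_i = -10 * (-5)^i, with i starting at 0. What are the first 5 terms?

This is a geometric sequence.
i=0: S_0 = -10 * (-5)^0 = -10
i=1: S_1 = -10 * (-5)^1 = 50
i=2: S_2 = -10 * (-5)^2 = -250
i=3: S_3 = -10 * (-5)^3 = 1250
i=4: S_4 = -10 * (-5)^4 = -6250
The first 5 terms are: [-10, 50, -250, 1250, -6250]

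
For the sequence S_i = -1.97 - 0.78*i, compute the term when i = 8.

S_8 = -1.97 + -0.78*8 = -1.97 + -6.24 = -8.21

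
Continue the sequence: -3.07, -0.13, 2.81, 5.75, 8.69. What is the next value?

Differences: -0.13 - -3.07 = 2.94
This is an arithmetic sequence with common difference d = 2.94.
Next term = 8.69 + 2.94 = 11.63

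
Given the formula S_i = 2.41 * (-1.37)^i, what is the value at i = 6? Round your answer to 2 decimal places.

S_6 = 2.41 * (-1.37)^6 ≈ 2.41 * 6.6119 ≈ 15.93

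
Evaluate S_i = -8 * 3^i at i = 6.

S_6 = -8 * 3^6 = -8 * 729 = -5832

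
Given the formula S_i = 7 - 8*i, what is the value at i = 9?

S_9 = 7 + -8*9 = 7 + -72 = -65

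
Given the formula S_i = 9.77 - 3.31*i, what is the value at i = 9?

S_9 = 9.77 + -3.31*9 = 9.77 + -29.79 = -20.02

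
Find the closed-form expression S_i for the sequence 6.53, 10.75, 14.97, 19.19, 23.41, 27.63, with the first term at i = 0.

Check differences: 10.75 - 6.53 = 4.22
14.97 - 10.75 = 4.22
Common difference d = 4.22.
First term a = 6.53.
Formula: S_i = 6.53 + 4.22*i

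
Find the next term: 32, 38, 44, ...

Differences: 38 - 32 = 6
This is an arithmetic sequence with common difference d = 6.
Next term = 44 + 6 = 50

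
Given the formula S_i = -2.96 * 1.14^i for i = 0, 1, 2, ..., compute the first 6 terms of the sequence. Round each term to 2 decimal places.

This is a geometric sequence.
i=0: S_0 = -2.96 * 1.14^0 = -2.96
i=1: S_1 = -2.96 * 1.14^1 ≈ -3.37
i=2: S_2 = -2.96 * 1.14^2 ≈ -3.85
i=3: S_3 = -2.96 * 1.14^3 ≈ -4.39
i=4: S_4 = -2.96 * 1.14^4 ≈ -5.0
i=5: S_5 = -2.96 * 1.14^5 ≈ -5.7
The first 6 terms are: [-2.96, -3.37, -3.85, -4.39, -5.0, -5.7]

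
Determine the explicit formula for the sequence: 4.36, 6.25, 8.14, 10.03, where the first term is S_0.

Check differences: 6.25 - 4.36 = 1.89
8.14 - 6.25 = 1.89
Common difference d = 1.89.
First term a = 4.36.
Formula: S_i = 4.36 + 1.89*i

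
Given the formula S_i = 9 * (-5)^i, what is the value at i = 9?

S_9 = 9 * (-5)^9 = 9 * -1953125 = -17578125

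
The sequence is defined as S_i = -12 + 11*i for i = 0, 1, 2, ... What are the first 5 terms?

This is an arithmetic sequence.
i=0: S_0 = -12 + 11*0 = -12
i=1: S_1 = -12 + 11*1 = -1
i=2: S_2 = -12 + 11*2 = 10
i=3: S_3 = -12 + 11*3 = 21
i=4: S_4 = -12 + 11*4 = 32
The first 5 terms are: [-12, -1, 10, 21, 32]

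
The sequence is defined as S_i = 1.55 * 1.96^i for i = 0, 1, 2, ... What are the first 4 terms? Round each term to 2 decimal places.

This is a geometric sequence.
i=0: S_0 = 1.55 * 1.96^0 = 1.55
i=1: S_1 = 1.55 * 1.96^1 ≈ 3.04
i=2: S_2 = 1.55 * 1.96^2 ≈ 5.95
i=3: S_3 = 1.55 * 1.96^3 ≈ 11.67
The first 4 terms are: [1.55, 3.04, 5.95, 11.67]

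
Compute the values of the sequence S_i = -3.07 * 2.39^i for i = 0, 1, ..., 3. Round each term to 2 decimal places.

This is a geometric sequence.
i=0: S_0 = -3.07 * 2.39^0 = -3.07
i=1: S_1 = -3.07 * 2.39^1 ≈ -7.34
i=2: S_2 = -3.07 * 2.39^2 ≈ -17.54
i=3: S_3 = -3.07 * 2.39^3 ≈ -41.91
The first 4 terms are: [-3.07, -7.34, -17.54, -41.91]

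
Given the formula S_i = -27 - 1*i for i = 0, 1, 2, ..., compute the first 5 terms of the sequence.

This is an arithmetic sequence.
i=0: S_0 = -27 + -1*0 = -27
i=1: S_1 = -27 + -1*1 = -28
i=2: S_2 = -27 + -1*2 = -29
i=3: S_3 = -27 + -1*3 = -30
i=4: S_4 = -27 + -1*4 = -31
The first 5 terms are: [-27, -28, -29, -30, -31]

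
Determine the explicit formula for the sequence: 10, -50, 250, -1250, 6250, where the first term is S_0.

Check ratios: -50 / 10 = -5.0
Common ratio r = -5.
First term a = 10.
Formula: S_i = 10 * (-5)^i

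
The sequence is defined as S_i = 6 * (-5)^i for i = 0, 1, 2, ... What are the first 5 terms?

This is a geometric sequence.
i=0: S_0 = 6 * (-5)^0 = 6
i=1: S_1 = 6 * (-5)^1 = -30
i=2: S_2 = 6 * (-5)^2 = 150
i=3: S_3 = 6 * (-5)^3 = -750
i=4: S_4 = 6 * (-5)^4 = 3750
The first 5 terms are: [6, -30, 150, -750, 3750]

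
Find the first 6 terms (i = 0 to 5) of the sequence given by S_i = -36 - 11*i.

This is an arithmetic sequence.
i=0: S_0 = -36 + -11*0 = -36
i=1: S_1 = -36 + -11*1 = -47
i=2: S_2 = -36 + -11*2 = -58
i=3: S_3 = -36 + -11*3 = -69
i=4: S_4 = -36 + -11*4 = -80
i=5: S_5 = -36 + -11*5 = -91
The first 6 terms are: [-36, -47, -58, -69, -80, -91]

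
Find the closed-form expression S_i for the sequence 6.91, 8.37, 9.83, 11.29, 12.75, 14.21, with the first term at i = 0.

Check differences: 8.37 - 6.91 = 1.46
9.83 - 8.37 = 1.46
Common difference d = 1.46.
First term a = 6.91.
Formula: S_i = 6.91 + 1.46*i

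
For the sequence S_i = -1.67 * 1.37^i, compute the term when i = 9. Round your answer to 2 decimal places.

S_9 = -1.67 * 1.37^9 ≈ -1.67 * 17.0014 ≈ -28.39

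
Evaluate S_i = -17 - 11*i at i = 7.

S_7 = -17 + -11*7 = -17 + -77 = -94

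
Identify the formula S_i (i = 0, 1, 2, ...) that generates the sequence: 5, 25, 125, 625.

Check ratios: 25 / 5 = 5.0
Common ratio r = 5.
First term a = 5.
Formula: S_i = 5 * 5^i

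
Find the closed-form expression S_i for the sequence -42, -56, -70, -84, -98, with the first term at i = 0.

Check differences: -56 - -42 = -14
-70 - -56 = -14
Common difference d = -14.
First term a = -42.
Formula: S_i = -42 - 14*i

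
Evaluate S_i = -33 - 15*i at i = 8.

S_8 = -33 + -15*8 = -33 + -120 = -153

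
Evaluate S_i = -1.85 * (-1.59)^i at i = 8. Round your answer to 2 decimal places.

S_8 = -1.85 * (-1.59)^8 ≈ -1.85 * 40.8486 ≈ -75.57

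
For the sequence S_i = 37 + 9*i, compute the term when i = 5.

S_5 = 37 + 9*5 = 37 + 45 = 82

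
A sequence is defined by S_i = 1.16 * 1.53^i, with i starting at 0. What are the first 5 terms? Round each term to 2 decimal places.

This is a geometric sequence.
i=0: S_0 = 1.16 * 1.53^0 = 1.16
i=1: S_1 = 1.16 * 1.53^1 ≈ 1.77
i=2: S_2 = 1.16 * 1.53^2 ≈ 2.72
i=3: S_3 = 1.16 * 1.53^3 ≈ 4.15
i=4: S_4 = 1.16 * 1.53^4 ≈ 6.36
The first 5 terms are: [1.16, 1.77, 2.72, 4.15, 6.36]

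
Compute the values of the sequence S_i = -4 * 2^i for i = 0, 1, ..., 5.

This is a geometric sequence.
i=0: S_0 = -4 * 2^0 = -4
i=1: S_1 = -4 * 2^1 = -8
i=2: S_2 = -4 * 2^2 = -16
i=3: S_3 = -4 * 2^3 = -32
i=4: S_4 = -4 * 2^4 = -64
i=5: S_5 = -4 * 2^5 = -128
The first 6 terms are: [-4, -8, -16, -32, -64, -128]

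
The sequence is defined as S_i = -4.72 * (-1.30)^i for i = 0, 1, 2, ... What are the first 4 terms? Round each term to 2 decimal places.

This is a geometric sequence.
i=0: S_0 = -4.72 * (-1.3)^0 = -4.72
i=1: S_1 = -4.72 * (-1.3)^1 ≈ 6.14
i=2: S_2 = -4.72 * (-1.3)^2 ≈ -7.98
i=3: S_3 = -4.72 * (-1.3)^3 ≈ 10.37
The first 4 terms are: [-4.72, 6.14, -7.98, 10.37]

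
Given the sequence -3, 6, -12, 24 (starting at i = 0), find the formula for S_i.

Check ratios: 6 / -3 = -2.0
Common ratio r = -2.
First term a = -3.
Formula: S_i = -3 * (-2)^i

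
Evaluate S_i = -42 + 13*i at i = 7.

S_7 = -42 + 13*7 = -42 + 91 = 49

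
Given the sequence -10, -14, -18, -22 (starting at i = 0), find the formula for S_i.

Check differences: -14 - -10 = -4
-18 - -14 = -4
Common difference d = -4.
First term a = -10.
Formula: S_i = -10 - 4*i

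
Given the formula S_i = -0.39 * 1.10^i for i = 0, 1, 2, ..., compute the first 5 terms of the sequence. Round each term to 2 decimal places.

This is a geometric sequence.
i=0: S_0 = -0.39 * 1.1^0 = -0.39
i=1: S_1 = -0.39 * 1.1^1 ≈ -0.43
i=2: S_2 = -0.39 * 1.1^2 ≈ -0.47
i=3: S_3 = -0.39 * 1.1^3 ≈ -0.52
i=4: S_4 = -0.39 * 1.1^4 ≈ -0.57
The first 5 terms are: [-0.39, -0.43, -0.47, -0.52, -0.57]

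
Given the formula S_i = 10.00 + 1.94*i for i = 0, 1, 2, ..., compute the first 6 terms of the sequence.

This is an arithmetic sequence.
i=0: S_0 = 10.0 + 1.94*0 = 10.0
i=1: S_1 = 10.0 + 1.94*1 = 11.94
i=2: S_2 = 10.0 + 1.94*2 = 13.88
i=3: S_3 = 10.0 + 1.94*3 = 15.82
i=4: S_4 = 10.0 + 1.94*4 = 17.76
i=5: S_5 = 10.0 + 1.94*5 = 19.7
The first 6 terms are: [10.0, 11.94, 13.88, 15.82, 17.76, 19.7]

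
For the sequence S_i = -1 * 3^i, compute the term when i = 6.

S_6 = -1 * 3^6 = -1 * 729 = -729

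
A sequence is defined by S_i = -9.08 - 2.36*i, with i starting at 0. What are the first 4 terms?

This is an arithmetic sequence.
i=0: S_0 = -9.08 + -2.36*0 = -9.08
i=1: S_1 = -9.08 + -2.36*1 = -11.44
i=2: S_2 = -9.08 + -2.36*2 = -13.8
i=3: S_3 = -9.08 + -2.36*3 = -16.16
The first 4 terms are: [-9.08, -11.44, -13.8, -16.16]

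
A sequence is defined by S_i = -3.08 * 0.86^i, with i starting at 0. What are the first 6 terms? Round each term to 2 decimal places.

This is a geometric sequence.
i=0: S_0 = -3.08 * 0.86^0 = -3.08
i=1: S_1 = -3.08 * 0.86^1 ≈ -2.65
i=2: S_2 = -3.08 * 0.86^2 ≈ -2.28
i=3: S_3 = -3.08 * 0.86^3 ≈ -1.96
i=4: S_4 = -3.08 * 0.86^4 ≈ -1.68
i=5: S_5 = -3.08 * 0.86^5 ≈ -1.45
The first 6 terms are: [-3.08, -2.65, -2.28, -1.96, -1.68, -1.45]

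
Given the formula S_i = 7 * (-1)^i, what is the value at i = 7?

S_7 = 7 * (-1)^7 = 7 * -1 = -7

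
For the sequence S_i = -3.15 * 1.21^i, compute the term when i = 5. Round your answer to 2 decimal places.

S_5 = -3.15 * 1.21^5 ≈ -3.15 * 2.5937 ≈ -8.17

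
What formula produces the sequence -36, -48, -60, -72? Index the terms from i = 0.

Check differences: -48 - -36 = -12
-60 - -48 = -12
Common difference d = -12.
First term a = -36.
Formula: S_i = -36 - 12*i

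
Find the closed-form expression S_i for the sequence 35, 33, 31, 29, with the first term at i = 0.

Check differences: 33 - 35 = -2
31 - 33 = -2
Common difference d = -2.
First term a = 35.
Formula: S_i = 35 - 2*i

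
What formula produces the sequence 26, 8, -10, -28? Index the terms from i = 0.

Check differences: 8 - 26 = -18
-10 - 8 = -18
Common difference d = -18.
First term a = 26.
Formula: S_i = 26 - 18*i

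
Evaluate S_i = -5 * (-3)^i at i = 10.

S_10 = -5 * (-3)^10 = -5 * 59049 = -295245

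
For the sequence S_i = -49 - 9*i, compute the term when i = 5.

S_5 = -49 + -9*5 = -49 + -45 = -94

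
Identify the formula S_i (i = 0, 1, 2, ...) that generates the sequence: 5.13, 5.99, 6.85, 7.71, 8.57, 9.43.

Check differences: 5.99 - 5.13 = 0.86
6.85 - 5.99 = 0.86
Common difference d = 0.86.
First term a = 5.13.
Formula: S_i = 5.13 + 0.86*i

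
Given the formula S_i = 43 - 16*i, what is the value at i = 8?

S_8 = 43 + -16*8 = 43 + -128 = -85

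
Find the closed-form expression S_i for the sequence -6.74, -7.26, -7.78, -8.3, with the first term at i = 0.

Check differences: -7.26 - -6.74 = -0.52
-7.78 - -7.26 = -0.52
Common difference d = -0.52.
First term a = -6.74.
Formula: S_i = -6.74 - 0.52*i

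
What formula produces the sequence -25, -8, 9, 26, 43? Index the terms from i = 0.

Check differences: -8 - -25 = 17
9 - -8 = 17
Common difference d = 17.
First term a = -25.
Formula: S_i = -25 + 17*i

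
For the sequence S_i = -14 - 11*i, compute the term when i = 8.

S_8 = -14 + -11*8 = -14 + -88 = -102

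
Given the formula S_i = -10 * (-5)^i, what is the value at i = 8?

S_8 = -10 * (-5)^8 = -10 * 390625 = -3906250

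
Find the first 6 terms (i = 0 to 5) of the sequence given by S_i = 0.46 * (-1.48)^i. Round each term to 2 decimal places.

This is a geometric sequence.
i=0: S_0 = 0.46 * (-1.48)^0 = 0.46
i=1: S_1 = 0.46 * (-1.48)^1 ≈ -0.68
i=2: S_2 = 0.46 * (-1.48)^2 ≈ 1.01
i=3: S_3 = 0.46 * (-1.48)^3 ≈ -1.49
i=4: S_4 = 0.46 * (-1.48)^4 ≈ 2.21
i=5: S_5 = 0.46 * (-1.48)^5 ≈ -3.27
The first 6 terms are: [0.46, -0.68, 1.01, -1.49, 2.21, -3.27]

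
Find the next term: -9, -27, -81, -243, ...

Ratios: -27 / -9 = 3.0
This is a geometric sequence with common ratio r = 3.
Next term = -243 * 3 = -729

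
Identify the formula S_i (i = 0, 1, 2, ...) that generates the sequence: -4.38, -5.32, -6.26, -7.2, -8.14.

Check differences: -5.32 - -4.38 = -0.94
-6.26 - -5.32 = -0.94
Common difference d = -0.94.
First term a = -4.38.
Formula: S_i = -4.38 - 0.94*i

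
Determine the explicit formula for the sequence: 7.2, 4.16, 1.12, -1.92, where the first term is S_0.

Check differences: 4.16 - 7.2 = -3.04
1.12 - 4.16 = -3.04
Common difference d = -3.04.
First term a = 7.2.
Formula: S_i = 7.20 - 3.04*i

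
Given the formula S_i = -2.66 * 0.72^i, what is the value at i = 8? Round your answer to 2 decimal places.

S_8 = -2.66 * 0.72^8 ≈ -2.66 * 0.0722 ≈ -0.19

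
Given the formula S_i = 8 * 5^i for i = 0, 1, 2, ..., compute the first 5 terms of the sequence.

This is a geometric sequence.
i=0: S_0 = 8 * 5^0 = 8
i=1: S_1 = 8 * 5^1 = 40
i=2: S_2 = 8 * 5^2 = 200
i=3: S_3 = 8 * 5^3 = 1000
i=4: S_4 = 8 * 5^4 = 5000
The first 5 terms are: [8, 40, 200, 1000, 5000]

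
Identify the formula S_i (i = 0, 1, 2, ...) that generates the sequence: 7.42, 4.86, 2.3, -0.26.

Check differences: 4.86 - 7.42 = -2.56
2.3 - 4.86 = -2.56
Common difference d = -2.56.
First term a = 7.42.
Formula: S_i = 7.42 - 2.56*i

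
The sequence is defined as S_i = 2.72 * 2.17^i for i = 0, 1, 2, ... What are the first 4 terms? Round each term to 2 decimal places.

This is a geometric sequence.
i=0: S_0 = 2.72 * 2.17^0 = 2.72
i=1: S_1 = 2.72 * 2.17^1 ≈ 5.9
i=2: S_2 = 2.72 * 2.17^2 ≈ 12.81
i=3: S_3 = 2.72 * 2.17^3 ≈ 27.79
The first 4 terms are: [2.72, 5.9, 12.81, 27.79]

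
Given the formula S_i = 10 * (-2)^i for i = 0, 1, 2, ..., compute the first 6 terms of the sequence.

This is a geometric sequence.
i=0: S_0 = 10 * (-2)^0 = 10
i=1: S_1 = 10 * (-2)^1 = -20
i=2: S_2 = 10 * (-2)^2 = 40
i=3: S_3 = 10 * (-2)^3 = -80
i=4: S_4 = 10 * (-2)^4 = 160
i=5: S_5 = 10 * (-2)^5 = -320
The first 6 terms are: [10, -20, 40, -80, 160, -320]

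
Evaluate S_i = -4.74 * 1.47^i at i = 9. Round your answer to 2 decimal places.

S_9 = -4.74 * 1.47^9 ≈ -4.74 * 32.0521 ≈ -151.93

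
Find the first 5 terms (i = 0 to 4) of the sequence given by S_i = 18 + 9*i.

This is an arithmetic sequence.
i=0: S_0 = 18 + 9*0 = 18
i=1: S_1 = 18 + 9*1 = 27
i=2: S_2 = 18 + 9*2 = 36
i=3: S_3 = 18 + 9*3 = 45
i=4: S_4 = 18 + 9*4 = 54
The first 5 terms are: [18, 27, 36, 45, 54]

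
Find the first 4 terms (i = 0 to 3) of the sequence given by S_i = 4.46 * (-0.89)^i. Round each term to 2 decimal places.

This is a geometric sequence.
i=0: S_0 = 4.46 * (-0.89)^0 = 4.46
i=1: S_1 = 4.46 * (-0.89)^1 ≈ -3.97
i=2: S_2 = 4.46 * (-0.89)^2 ≈ 3.53
i=3: S_3 = 4.46 * (-0.89)^3 ≈ -3.14
The first 4 terms are: [4.46, -3.97, 3.53, -3.14]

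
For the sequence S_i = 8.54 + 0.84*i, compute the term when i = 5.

S_5 = 8.54 + 0.84*5 = 8.54 + 4.2 = 12.74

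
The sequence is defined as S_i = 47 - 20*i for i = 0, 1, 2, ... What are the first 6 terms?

This is an arithmetic sequence.
i=0: S_0 = 47 + -20*0 = 47
i=1: S_1 = 47 + -20*1 = 27
i=2: S_2 = 47 + -20*2 = 7
i=3: S_3 = 47 + -20*3 = -13
i=4: S_4 = 47 + -20*4 = -33
i=5: S_5 = 47 + -20*5 = -53
The first 6 terms are: [47, 27, 7, -13, -33, -53]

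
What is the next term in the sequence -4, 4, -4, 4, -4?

Ratios: 4 / -4 = -1.0
This is a geometric sequence with common ratio r = -1.
Next term = -4 * -1 = 4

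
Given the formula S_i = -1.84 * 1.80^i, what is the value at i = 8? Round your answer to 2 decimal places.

S_8 = -1.84 * 1.8^8 ≈ -1.84 * 110.1996 ≈ -202.77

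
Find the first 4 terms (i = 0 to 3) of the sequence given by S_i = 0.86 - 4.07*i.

This is an arithmetic sequence.
i=0: S_0 = 0.86 + -4.07*0 = 0.86
i=1: S_1 = 0.86 + -4.07*1 = -3.21
i=2: S_2 = 0.86 + -4.07*2 = -7.28
i=3: S_3 = 0.86 + -4.07*3 = -11.35
The first 4 terms are: [0.86, -3.21, -7.28, -11.35]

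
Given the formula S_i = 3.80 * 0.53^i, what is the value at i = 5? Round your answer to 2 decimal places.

S_5 = 3.8 * 0.53^5 ≈ 3.8 * 0.0418 ≈ 0.16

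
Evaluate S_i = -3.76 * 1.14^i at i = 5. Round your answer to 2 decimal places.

S_5 = -3.76 * 1.14^5 ≈ -3.76 * 1.9254 ≈ -7.24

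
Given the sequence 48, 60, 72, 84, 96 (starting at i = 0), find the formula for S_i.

Check differences: 60 - 48 = 12
72 - 60 = 12
Common difference d = 12.
First term a = 48.
Formula: S_i = 48 + 12*i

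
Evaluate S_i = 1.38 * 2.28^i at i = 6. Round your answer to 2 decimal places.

S_6 = 1.38 * 2.28^6 ≈ 1.38 * 140.4782 ≈ 193.86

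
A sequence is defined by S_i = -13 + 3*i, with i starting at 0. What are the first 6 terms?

This is an arithmetic sequence.
i=0: S_0 = -13 + 3*0 = -13
i=1: S_1 = -13 + 3*1 = -10
i=2: S_2 = -13 + 3*2 = -7
i=3: S_3 = -13 + 3*3 = -4
i=4: S_4 = -13 + 3*4 = -1
i=5: S_5 = -13 + 3*5 = 2
The first 6 terms are: [-13, -10, -7, -4, -1, 2]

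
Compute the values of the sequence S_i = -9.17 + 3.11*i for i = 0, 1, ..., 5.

This is an arithmetic sequence.
i=0: S_0 = -9.17 + 3.11*0 = -9.17
i=1: S_1 = -9.17 + 3.11*1 = -6.06
i=2: S_2 = -9.17 + 3.11*2 = -2.95
i=3: S_3 = -9.17 + 3.11*3 = 0.16
i=4: S_4 = -9.17 + 3.11*4 = 3.27
i=5: S_5 = -9.17 + 3.11*5 = 6.38
The first 6 terms are: [-9.17, -6.06, -2.95, 0.16, 3.27, 6.38]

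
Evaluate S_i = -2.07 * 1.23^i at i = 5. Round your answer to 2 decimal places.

S_5 = -2.07 * 1.23^5 ≈ -2.07 * 2.8153 ≈ -5.83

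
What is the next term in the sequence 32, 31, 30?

Differences: 31 - 32 = -1
This is an arithmetic sequence with common difference d = -1.
Next term = 30 + -1 = 29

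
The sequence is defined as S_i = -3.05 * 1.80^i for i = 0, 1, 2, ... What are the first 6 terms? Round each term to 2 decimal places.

This is a geometric sequence.
i=0: S_0 = -3.05 * 1.8^0 = -3.05
i=1: S_1 = -3.05 * 1.8^1 = -5.49
i=2: S_2 = -3.05 * 1.8^2 ≈ -9.88
i=3: S_3 = -3.05 * 1.8^3 ≈ -17.79
i=4: S_4 = -3.05 * 1.8^4 ≈ -32.02
i=5: S_5 = -3.05 * 1.8^5 ≈ -57.63
The first 6 terms are: [-3.05, -5.49, -9.88, -17.79, -32.02, -57.63]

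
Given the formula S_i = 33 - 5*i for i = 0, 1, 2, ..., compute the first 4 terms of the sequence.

This is an arithmetic sequence.
i=0: S_0 = 33 + -5*0 = 33
i=1: S_1 = 33 + -5*1 = 28
i=2: S_2 = 33 + -5*2 = 23
i=3: S_3 = 33 + -5*3 = 18
The first 4 terms are: [33, 28, 23, 18]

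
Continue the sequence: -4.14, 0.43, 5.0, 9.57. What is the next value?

Differences: 0.43 - -4.14 = 4.57
This is an arithmetic sequence with common difference d = 4.57.
Next term = 9.57 + 4.57 = 14.14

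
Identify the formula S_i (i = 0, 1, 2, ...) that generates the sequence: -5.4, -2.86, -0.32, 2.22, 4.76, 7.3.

Check differences: -2.86 - -5.4 = 2.54
-0.32 - -2.86 = 2.54
Common difference d = 2.54.
First term a = -5.4.
Formula: S_i = -5.40 + 2.54*i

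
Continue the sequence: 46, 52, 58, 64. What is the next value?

Differences: 52 - 46 = 6
This is an arithmetic sequence with common difference d = 6.
Next term = 64 + 6 = 70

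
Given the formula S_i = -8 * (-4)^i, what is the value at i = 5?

S_5 = -8 * (-4)^5 = -8 * -1024 = 8192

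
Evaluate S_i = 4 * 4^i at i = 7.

S_7 = 4 * 4^7 = 4 * 16384 = 65536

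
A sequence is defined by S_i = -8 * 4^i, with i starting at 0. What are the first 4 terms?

This is a geometric sequence.
i=0: S_0 = -8 * 4^0 = -8
i=1: S_1 = -8 * 4^1 = -32
i=2: S_2 = -8 * 4^2 = -128
i=3: S_3 = -8 * 4^3 = -512
The first 4 terms are: [-8, -32, -128, -512]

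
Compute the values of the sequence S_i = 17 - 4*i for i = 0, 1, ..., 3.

This is an arithmetic sequence.
i=0: S_0 = 17 + -4*0 = 17
i=1: S_1 = 17 + -4*1 = 13
i=2: S_2 = 17 + -4*2 = 9
i=3: S_3 = 17 + -4*3 = 5
The first 4 terms are: [17, 13, 9, 5]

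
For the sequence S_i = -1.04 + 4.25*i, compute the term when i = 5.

S_5 = -1.04 + 4.25*5 = -1.04 + 21.25 = 20.21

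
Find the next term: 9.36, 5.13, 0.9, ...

Differences: 5.13 - 9.36 = -4.23
This is an arithmetic sequence with common difference d = -4.23.
Next term = 0.9 + -4.23 = -3.33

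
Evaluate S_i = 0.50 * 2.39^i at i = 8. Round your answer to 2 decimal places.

S_8 = 0.5 * 2.39^8 ≈ 0.5 * 1064.592 ≈ 532.3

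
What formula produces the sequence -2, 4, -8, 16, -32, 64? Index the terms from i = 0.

Check ratios: 4 / -2 = -2.0
Common ratio r = -2.
First term a = -2.
Formula: S_i = -2 * (-2)^i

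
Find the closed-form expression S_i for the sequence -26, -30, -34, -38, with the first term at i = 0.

Check differences: -30 - -26 = -4
-34 - -30 = -4
Common difference d = -4.
First term a = -26.
Formula: S_i = -26 - 4*i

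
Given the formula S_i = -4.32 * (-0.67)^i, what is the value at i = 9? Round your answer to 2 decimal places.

S_9 = -4.32 * (-0.67)^9 ≈ -4.32 * -0.0272 ≈ 0.12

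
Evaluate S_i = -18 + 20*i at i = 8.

S_8 = -18 + 20*8 = -18 + 160 = 142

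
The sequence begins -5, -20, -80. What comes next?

Ratios: -20 / -5 = 4.0
This is a geometric sequence with common ratio r = 4.
Next term = -80 * 4 = -320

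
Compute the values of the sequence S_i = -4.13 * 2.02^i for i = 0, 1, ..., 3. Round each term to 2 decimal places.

This is a geometric sequence.
i=0: S_0 = -4.13 * 2.02^0 = -4.13
i=1: S_1 = -4.13 * 2.02^1 ≈ -8.34
i=2: S_2 = -4.13 * 2.02^2 ≈ -16.85
i=3: S_3 = -4.13 * 2.02^3 ≈ -34.04
The first 4 terms are: [-4.13, -8.34, -16.85, -34.04]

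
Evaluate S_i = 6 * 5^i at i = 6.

S_6 = 6 * 5^6 = 6 * 15625 = 93750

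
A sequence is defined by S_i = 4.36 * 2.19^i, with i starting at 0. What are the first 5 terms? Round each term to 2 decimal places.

This is a geometric sequence.
i=0: S_0 = 4.36 * 2.19^0 = 4.36
i=1: S_1 = 4.36 * 2.19^1 ≈ 9.55
i=2: S_2 = 4.36 * 2.19^2 ≈ 20.91
i=3: S_3 = 4.36 * 2.19^3 ≈ 45.8
i=4: S_4 = 4.36 * 2.19^4 ≈ 100.29
The first 5 terms are: [4.36, 9.55, 20.91, 45.8, 100.29]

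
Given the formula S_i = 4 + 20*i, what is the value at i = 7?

S_7 = 4 + 20*7 = 4 + 140 = 144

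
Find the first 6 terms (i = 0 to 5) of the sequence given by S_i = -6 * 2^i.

This is a geometric sequence.
i=0: S_0 = -6 * 2^0 = -6
i=1: S_1 = -6 * 2^1 = -12
i=2: S_2 = -6 * 2^2 = -24
i=3: S_3 = -6 * 2^3 = -48
i=4: S_4 = -6 * 2^4 = -96
i=5: S_5 = -6 * 2^5 = -192
The first 6 terms are: [-6, -12, -24, -48, -96, -192]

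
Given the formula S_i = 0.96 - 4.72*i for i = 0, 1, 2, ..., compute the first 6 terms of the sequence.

This is an arithmetic sequence.
i=0: S_0 = 0.96 + -4.72*0 = 0.96
i=1: S_1 = 0.96 + -4.72*1 = -3.76
i=2: S_2 = 0.96 + -4.72*2 = -8.48
i=3: S_3 = 0.96 + -4.72*3 = -13.2
i=4: S_4 = 0.96 + -4.72*4 = -17.92
i=5: S_5 = 0.96 + -4.72*5 = -22.64
The first 6 terms are: [0.96, -3.76, -8.48, -13.2, -17.92, -22.64]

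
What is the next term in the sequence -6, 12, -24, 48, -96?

Ratios: 12 / -6 = -2.0
This is a geometric sequence with common ratio r = -2.
Next term = -96 * -2 = 192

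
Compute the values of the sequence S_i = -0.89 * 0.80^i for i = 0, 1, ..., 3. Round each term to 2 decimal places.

This is a geometric sequence.
i=0: S_0 = -0.89 * 0.8^0 = -0.89
i=1: S_1 = -0.89 * 0.8^1 ≈ -0.71
i=2: S_2 = -0.89 * 0.8^2 ≈ -0.57
i=3: S_3 = -0.89 * 0.8^3 ≈ -0.46
The first 4 terms are: [-0.89, -0.71, -0.57, -0.46]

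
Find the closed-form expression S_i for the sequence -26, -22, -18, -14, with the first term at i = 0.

Check differences: -22 - -26 = 4
-18 - -22 = 4
Common difference d = 4.
First term a = -26.
Formula: S_i = -26 + 4*i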